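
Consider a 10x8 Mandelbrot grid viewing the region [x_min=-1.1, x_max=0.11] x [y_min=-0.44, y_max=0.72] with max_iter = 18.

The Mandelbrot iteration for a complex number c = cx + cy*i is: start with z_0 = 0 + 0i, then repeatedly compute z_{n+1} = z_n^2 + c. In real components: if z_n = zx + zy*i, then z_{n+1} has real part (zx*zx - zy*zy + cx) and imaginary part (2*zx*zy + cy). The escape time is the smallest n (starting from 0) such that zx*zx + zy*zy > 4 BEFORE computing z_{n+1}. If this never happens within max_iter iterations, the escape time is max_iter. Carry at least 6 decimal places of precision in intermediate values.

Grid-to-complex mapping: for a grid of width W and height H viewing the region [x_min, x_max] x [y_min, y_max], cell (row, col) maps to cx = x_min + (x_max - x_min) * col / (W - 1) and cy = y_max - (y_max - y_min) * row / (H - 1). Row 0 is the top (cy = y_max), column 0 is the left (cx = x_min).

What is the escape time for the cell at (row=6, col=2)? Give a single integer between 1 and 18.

z_0 = 0 + 0i, c = -0.8311 + -0.2743i
Iter 1: z = -0.8311 + -0.2743i, |z|^2 = 0.7660
Iter 2: z = -0.2156 + 0.1816i, |z|^2 = 0.0795
Iter 3: z = -0.8176 + -0.3526i, |z|^2 = 0.7928
Iter 4: z = -0.2869 + 0.3023i, |z|^2 = 0.1737
Iter 5: z = -0.8402 + -0.4478i, |z|^2 = 0.9064
Iter 6: z = -0.3257 + 0.4781i, |z|^2 = 0.3347
Iter 7: z = -0.9536 + -0.5858i, |z|^2 = 1.2525
Iter 8: z = -0.2648 + 0.8429i, |z|^2 = 0.7806
Iter 9: z = -1.4715 + -0.7208i, |z|^2 = 2.6847
Iter 10: z = 0.8146 + 1.8469i, |z|^2 = 4.0746
Escaped at iteration 10

Answer: 10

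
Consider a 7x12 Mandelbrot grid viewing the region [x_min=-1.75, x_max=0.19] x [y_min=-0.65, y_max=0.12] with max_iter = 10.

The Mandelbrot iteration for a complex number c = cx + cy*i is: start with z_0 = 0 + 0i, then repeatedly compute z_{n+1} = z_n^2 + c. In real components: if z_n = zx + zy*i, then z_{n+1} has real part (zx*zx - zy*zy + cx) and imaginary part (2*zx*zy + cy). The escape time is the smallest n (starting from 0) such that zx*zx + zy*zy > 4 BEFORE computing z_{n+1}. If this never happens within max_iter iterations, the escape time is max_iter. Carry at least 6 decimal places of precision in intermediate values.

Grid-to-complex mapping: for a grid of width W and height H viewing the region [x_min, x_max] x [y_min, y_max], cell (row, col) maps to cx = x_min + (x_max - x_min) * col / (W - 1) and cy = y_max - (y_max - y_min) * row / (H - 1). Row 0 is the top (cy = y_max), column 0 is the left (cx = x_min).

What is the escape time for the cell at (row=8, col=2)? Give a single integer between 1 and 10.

z_0 = 0 + 0i, c = -1.1033 + -0.4400i
Iter 1: z = -1.1033 + -0.4400i, |z|^2 = 1.4109
Iter 2: z = -0.0796 + 0.5309i, |z|^2 = 0.2882
Iter 3: z = -1.3789 + -0.5245i, |z|^2 = 2.1764
Iter 4: z = 0.5229 + 1.0065i, |z|^2 = 1.2864
Iter 5: z = -1.8429 + 0.6126i, |z|^2 = 3.7717
Iter 6: z = 1.9179 + -2.6978i, |z|^2 = 10.9566
Escaped at iteration 6

Answer: 6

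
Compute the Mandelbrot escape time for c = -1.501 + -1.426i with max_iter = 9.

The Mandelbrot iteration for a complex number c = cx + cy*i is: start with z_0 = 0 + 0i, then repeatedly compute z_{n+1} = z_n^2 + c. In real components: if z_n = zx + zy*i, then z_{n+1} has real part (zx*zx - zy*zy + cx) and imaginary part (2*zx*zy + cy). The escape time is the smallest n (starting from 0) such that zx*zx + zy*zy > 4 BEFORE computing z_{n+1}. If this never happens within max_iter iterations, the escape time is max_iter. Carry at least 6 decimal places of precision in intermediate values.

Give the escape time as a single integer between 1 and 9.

Answer: 1

Derivation:
z_0 = 0 + 0i, c = -1.5010 + -1.4260i
Iter 1: z = -1.5010 + -1.4260i, |z|^2 = 4.2865
Escaped at iteration 1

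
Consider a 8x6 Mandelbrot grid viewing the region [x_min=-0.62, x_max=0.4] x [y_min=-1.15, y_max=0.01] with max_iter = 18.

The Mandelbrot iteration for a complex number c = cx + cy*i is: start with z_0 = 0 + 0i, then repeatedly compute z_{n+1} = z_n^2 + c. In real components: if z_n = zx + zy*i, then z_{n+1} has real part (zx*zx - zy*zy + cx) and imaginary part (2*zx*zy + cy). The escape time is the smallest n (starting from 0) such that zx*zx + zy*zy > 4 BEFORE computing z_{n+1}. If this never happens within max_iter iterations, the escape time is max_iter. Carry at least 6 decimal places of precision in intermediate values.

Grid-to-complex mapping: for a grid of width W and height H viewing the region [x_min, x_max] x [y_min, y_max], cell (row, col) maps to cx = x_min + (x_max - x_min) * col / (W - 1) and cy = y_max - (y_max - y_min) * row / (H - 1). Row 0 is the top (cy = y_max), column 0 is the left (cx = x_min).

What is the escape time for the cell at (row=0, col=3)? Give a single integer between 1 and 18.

Answer: 18

Derivation:
z_0 = 0 + 0i, c = -0.1829 + 0.0100i
Iter 1: z = -0.1829 + 0.0100i, |z|^2 = 0.0335
Iter 2: z = -0.1495 + 0.0063i, |z|^2 = 0.0224
Iter 3: z = -0.1605 + 0.0081i, |z|^2 = 0.0258
Iter 4: z = -0.1571 + 0.0074i, |z|^2 = 0.0248
Iter 5: z = -0.1582 + 0.0077i, |z|^2 = 0.0251
Iter 6: z = -0.1579 + 0.0076i, |z|^2 = 0.0250
Iter 7: z = -0.1580 + 0.0076i, |z|^2 = 0.0250
Iter 8: z = -0.1580 + 0.0076i, |z|^2 = 0.0250
Iter 9: z = -0.1580 + 0.0076i, |z|^2 = 0.0250
Iter 10: z = -0.1580 + 0.0076i, |z|^2 = 0.0250
Iter 11: z = -0.1580 + 0.0076i, |z|^2 = 0.0250
Iter 12: z = -0.1580 + 0.0076i, |z|^2 = 0.0250
Iter 13: z = -0.1580 + 0.0076i, |z|^2 = 0.0250
Iter 14: z = -0.1580 + 0.0076i, |z|^2 = 0.0250
Iter 15: z = -0.1580 + 0.0076i, |z|^2 = 0.0250
Iter 16: z = -0.1580 + 0.0076i, |z|^2 = 0.0250
Iter 17: z = -0.1580 + 0.0076i, |z|^2 = 0.0250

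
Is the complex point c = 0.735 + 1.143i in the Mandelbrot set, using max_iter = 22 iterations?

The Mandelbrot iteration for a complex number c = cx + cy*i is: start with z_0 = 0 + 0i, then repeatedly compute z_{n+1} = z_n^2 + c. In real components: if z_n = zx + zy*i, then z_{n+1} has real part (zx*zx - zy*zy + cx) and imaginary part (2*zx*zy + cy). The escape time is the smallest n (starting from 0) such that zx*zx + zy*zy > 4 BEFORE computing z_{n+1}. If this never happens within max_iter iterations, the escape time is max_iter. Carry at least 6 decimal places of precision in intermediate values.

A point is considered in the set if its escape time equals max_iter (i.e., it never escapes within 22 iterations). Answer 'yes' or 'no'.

z_0 = 0 + 0i, c = 0.7350 + 1.1430i
Iter 1: z = 0.7350 + 1.1430i, |z|^2 = 1.8467
Iter 2: z = -0.0312 + 2.8232i, |z|^2 = 7.9715
Escaped at iteration 2

Answer: no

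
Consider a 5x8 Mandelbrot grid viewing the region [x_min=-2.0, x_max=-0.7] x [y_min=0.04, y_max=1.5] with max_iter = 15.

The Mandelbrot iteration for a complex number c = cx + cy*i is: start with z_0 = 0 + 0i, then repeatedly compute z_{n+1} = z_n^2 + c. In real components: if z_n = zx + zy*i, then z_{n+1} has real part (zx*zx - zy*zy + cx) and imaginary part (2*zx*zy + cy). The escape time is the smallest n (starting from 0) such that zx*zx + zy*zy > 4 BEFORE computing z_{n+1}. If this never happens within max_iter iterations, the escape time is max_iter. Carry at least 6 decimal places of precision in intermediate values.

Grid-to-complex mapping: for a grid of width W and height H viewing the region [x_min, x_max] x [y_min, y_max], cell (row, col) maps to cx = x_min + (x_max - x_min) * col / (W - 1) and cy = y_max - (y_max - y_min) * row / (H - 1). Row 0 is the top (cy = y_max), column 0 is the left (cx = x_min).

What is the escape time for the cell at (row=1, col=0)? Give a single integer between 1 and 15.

Answer: 1

Derivation:
z_0 = 0 + 0i, c = -2.0000 + 1.2914i
Iter 1: z = -2.0000 + 1.2914i, |z|^2 = 5.6678
Escaped at iteration 1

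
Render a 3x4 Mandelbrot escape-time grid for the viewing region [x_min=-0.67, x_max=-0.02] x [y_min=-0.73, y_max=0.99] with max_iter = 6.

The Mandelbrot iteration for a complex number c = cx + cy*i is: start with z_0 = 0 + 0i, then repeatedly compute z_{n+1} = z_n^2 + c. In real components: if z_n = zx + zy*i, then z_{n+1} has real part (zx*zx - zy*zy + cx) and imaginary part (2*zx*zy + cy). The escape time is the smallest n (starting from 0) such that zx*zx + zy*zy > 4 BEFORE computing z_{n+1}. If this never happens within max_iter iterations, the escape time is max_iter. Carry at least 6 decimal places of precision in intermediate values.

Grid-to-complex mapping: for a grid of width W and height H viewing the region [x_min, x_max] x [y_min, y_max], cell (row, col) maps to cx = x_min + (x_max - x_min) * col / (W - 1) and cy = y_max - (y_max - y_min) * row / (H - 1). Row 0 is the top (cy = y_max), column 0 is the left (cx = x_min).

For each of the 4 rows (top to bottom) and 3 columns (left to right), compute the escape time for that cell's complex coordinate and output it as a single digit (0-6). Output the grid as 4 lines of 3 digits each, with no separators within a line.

Answer: 456
666
666
566

Derivation:
(row=0, col=0): c = -0.6700 + 0.9900i → escape time 4
(row=0, col=1): c = -0.3450 + 0.9900i → escape time 5
(row=0, col=2): c = -0.0200 + 0.9900i → escape time 6
(row=1, col=0): c = -0.6700 + 0.4167i → escape time 6
(row=1, col=1): c = -0.3450 + 0.4167i → escape time 6
(row=1, col=2): c = -0.0200 + 0.4167i → escape time 6
(row=2, col=0): c = -0.6700 + -0.1567i → escape time 6
(row=2, col=1): c = -0.3450 + -0.1567i → escape time 6
(row=2, col=2): c = -0.0200 + -0.1567i → escape time 6
(row=3, col=0): c = -0.6700 + -0.7300i → escape time 5
(row=3, col=1): c = -0.3450 + -0.7300i → escape time 6
(row=3, col=2): c = -0.0200 + -0.7300i → escape time 6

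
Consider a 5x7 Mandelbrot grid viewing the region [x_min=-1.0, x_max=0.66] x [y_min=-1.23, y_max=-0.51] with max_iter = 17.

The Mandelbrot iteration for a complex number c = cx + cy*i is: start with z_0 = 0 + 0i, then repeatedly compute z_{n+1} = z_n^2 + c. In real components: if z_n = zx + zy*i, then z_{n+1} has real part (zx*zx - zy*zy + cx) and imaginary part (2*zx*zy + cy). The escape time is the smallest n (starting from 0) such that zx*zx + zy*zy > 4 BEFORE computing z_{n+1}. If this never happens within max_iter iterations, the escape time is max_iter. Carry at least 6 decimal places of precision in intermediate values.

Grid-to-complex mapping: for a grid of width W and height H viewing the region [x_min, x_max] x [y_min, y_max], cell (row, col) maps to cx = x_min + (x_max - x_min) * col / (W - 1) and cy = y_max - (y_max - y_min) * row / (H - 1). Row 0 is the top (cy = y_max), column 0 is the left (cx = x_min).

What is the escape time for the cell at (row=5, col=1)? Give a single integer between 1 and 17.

Answer: 3

Derivation:
z_0 = 0 + 0i, c = -0.5850 + -1.1100i
Iter 1: z = -0.5850 + -1.1100i, |z|^2 = 1.5743
Iter 2: z = -1.4749 + 0.1887i, |z|^2 = 2.2109
Iter 3: z = 1.5546 + -1.6666i, |z|^2 = 5.1945
Escaped at iteration 3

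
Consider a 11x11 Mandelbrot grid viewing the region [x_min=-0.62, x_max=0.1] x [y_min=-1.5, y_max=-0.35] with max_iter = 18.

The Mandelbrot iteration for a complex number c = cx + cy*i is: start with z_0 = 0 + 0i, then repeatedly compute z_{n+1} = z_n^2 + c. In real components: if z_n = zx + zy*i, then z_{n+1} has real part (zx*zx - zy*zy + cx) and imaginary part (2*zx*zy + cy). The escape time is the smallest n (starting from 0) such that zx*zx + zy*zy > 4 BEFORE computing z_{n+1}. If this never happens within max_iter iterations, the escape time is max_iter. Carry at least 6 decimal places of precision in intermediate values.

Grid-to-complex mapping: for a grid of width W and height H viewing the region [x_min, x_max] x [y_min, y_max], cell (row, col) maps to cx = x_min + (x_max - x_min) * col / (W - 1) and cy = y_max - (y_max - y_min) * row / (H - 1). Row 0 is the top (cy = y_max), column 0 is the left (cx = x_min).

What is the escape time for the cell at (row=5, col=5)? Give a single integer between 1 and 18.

Answer: 7

Derivation:
z_0 = 0 + 0i, c = -0.2600 + -0.9250i
Iter 1: z = -0.2600 + -0.9250i, |z|^2 = 0.9232
Iter 2: z = -1.0480 + -0.4440i, |z|^2 = 1.2955
Iter 3: z = 0.6412 + 0.0056i, |z|^2 = 0.4112
Iter 4: z = 0.1511 + -0.9178i, |z|^2 = 0.8651
Iter 5: z = -1.0794 + -1.2024i, |z|^2 = 2.6110
Iter 6: z = -0.5406 + 1.6709i, |z|^2 = 3.0840
Iter 7: z = -2.7595 + -2.7315i, |z|^2 = 15.0758
Escaped at iteration 7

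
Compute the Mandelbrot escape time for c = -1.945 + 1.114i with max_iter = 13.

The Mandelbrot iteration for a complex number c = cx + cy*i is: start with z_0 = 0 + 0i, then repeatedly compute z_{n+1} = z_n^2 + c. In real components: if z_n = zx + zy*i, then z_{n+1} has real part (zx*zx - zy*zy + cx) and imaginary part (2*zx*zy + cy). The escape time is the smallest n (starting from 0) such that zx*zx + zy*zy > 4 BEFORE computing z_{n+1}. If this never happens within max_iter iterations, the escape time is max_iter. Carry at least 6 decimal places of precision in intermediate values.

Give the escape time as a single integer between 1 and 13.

Answer: 1

Derivation:
z_0 = 0 + 0i, c = -1.9450 + 1.1140i
Iter 1: z = -1.9450 + 1.1140i, |z|^2 = 5.0240
Escaped at iteration 1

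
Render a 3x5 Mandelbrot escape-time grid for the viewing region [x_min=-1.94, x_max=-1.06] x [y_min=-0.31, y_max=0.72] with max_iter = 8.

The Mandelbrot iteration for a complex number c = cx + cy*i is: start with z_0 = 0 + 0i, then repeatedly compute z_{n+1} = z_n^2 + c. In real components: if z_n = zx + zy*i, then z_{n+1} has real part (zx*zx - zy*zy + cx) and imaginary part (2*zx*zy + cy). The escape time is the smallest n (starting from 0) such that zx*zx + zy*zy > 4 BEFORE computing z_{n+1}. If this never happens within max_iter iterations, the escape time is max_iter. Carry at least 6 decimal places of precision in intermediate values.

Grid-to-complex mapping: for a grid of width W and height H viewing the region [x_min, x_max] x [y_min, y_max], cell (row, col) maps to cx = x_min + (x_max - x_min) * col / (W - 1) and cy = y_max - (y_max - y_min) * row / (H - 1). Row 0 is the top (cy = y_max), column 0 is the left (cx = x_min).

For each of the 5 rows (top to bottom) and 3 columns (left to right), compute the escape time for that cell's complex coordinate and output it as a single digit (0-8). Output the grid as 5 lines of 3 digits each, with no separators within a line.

Answer: 133
235
358
588
358

Derivation:
(row=0, col=0): c = -1.9400 + 0.7200i → escape time 1
(row=0, col=1): c = -1.5000 + 0.7200i → escape time 3
(row=0, col=2): c = -1.0600 + 0.7200i → escape time 3
(row=1, col=0): c = -1.9400 + 0.4625i → escape time 2
(row=1, col=1): c = -1.5000 + 0.4625i → escape time 3
(row=1, col=2): c = -1.0600 + 0.4625i → escape time 5
(row=2, col=0): c = -1.9400 + 0.2050i → escape time 3
(row=2, col=1): c = -1.5000 + 0.2050i → escape time 5
(row=2, col=2): c = -1.0600 + 0.2050i → escape time 8
(row=3, col=0): c = -1.9400 + -0.0525i → escape time 5
(row=3, col=1): c = -1.5000 + -0.0525i → escape time 8
(row=3, col=2): c = -1.0600 + -0.0525i → escape time 8
(row=4, col=0): c = -1.9400 + -0.3100i → escape time 3
(row=4, col=1): c = -1.5000 + -0.3100i → escape time 5
(row=4, col=2): c = -1.0600 + -0.3100i → escape time 8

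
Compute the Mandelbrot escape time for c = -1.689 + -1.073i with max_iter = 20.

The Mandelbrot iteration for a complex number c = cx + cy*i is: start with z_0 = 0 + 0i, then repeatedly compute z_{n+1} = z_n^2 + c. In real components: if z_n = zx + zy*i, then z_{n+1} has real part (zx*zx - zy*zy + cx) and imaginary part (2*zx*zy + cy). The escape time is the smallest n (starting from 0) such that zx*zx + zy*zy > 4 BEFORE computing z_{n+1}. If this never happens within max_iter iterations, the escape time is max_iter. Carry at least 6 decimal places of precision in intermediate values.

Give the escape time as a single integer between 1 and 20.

z_0 = 0 + 0i, c = -1.6890 + -1.0730i
Iter 1: z = -1.6890 + -1.0730i, |z|^2 = 4.0041
Escaped at iteration 1

Answer: 1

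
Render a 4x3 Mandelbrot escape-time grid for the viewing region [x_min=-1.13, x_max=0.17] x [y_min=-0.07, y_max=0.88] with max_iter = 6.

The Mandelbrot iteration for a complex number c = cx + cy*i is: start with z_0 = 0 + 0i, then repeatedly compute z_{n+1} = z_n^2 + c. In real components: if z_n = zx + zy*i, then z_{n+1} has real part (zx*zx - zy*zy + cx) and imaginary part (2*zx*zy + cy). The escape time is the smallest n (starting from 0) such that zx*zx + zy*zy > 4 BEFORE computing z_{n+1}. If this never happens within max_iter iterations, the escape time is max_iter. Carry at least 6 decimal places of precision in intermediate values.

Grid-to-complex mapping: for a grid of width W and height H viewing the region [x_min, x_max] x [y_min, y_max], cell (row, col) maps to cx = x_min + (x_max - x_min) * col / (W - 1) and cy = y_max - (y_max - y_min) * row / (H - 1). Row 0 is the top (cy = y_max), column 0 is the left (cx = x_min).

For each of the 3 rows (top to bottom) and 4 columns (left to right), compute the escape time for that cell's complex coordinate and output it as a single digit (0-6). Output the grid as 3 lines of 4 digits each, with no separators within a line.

(row=0, col=0): c = -1.1300 + 0.8800i → escape time 3
(row=0, col=1): c = -0.6967 + 0.8800i → escape time 4
(row=0, col=2): c = -0.2633 + 0.8800i → escape time 6
(row=0, col=3): c = 0.1700 + 0.8800i → escape time 5
(row=1, col=0): c = -1.1300 + 0.4050i → escape time 6
(row=1, col=1): c = -0.6967 + 0.4050i → escape time 6
(row=1, col=2): c = -0.2633 + 0.4050i → escape time 6
(row=1, col=3): c = 0.1700 + 0.4050i → escape time 6
(row=2, col=0): c = -1.1300 + -0.0700i → escape time 6
(row=2, col=1): c = -0.6967 + -0.0700i → escape time 6
(row=2, col=2): c = -0.2633 + -0.0700i → escape time 6
(row=2, col=3): c = 0.1700 + -0.0700i → escape time 6

Answer: 3465
6666
6666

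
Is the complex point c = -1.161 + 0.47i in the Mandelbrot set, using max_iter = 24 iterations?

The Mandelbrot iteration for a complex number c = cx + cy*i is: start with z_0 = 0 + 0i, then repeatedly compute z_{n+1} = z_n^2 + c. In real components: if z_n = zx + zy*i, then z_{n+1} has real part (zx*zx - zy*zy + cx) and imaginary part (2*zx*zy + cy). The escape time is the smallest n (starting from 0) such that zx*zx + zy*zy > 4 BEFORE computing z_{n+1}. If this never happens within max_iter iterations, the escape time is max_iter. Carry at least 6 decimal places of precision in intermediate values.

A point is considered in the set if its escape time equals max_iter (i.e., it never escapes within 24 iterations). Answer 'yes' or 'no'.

z_0 = 0 + 0i, c = -1.1610 + 0.4700i
Iter 1: z = -1.1610 + 0.4700i, |z|^2 = 1.5688
Iter 2: z = -0.0340 + -0.6213i, |z|^2 = 0.3872
Iter 3: z = -1.5459 + 0.5122i, |z|^2 = 2.6522
Iter 4: z = 0.9665 + -1.1137i, |z|^2 = 2.1744
Iter 5: z = -1.4673 + -1.6827i, |z|^2 = 4.9845
Escaped at iteration 5

Answer: no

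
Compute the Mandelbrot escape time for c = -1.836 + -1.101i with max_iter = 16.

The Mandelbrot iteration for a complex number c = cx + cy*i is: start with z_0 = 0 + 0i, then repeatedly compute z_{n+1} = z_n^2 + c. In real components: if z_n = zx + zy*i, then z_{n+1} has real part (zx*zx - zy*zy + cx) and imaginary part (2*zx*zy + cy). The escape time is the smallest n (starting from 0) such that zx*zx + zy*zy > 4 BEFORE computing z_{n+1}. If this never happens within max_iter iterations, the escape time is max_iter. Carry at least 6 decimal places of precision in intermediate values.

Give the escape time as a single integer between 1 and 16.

Answer: 1

Derivation:
z_0 = 0 + 0i, c = -1.8360 + -1.1010i
Iter 1: z = -1.8360 + -1.1010i, |z|^2 = 4.5831
Escaped at iteration 1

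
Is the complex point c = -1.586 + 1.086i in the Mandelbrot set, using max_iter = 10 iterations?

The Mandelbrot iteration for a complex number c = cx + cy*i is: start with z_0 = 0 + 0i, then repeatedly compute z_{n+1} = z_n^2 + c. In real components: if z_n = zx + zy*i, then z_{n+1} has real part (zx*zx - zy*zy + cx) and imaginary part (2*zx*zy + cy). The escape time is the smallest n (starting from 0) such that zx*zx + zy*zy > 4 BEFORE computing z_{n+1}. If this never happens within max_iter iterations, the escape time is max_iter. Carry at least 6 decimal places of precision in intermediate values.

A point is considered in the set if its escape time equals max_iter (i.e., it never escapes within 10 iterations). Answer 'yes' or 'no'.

z_0 = 0 + 0i, c = -1.5860 + 1.0860i
Iter 1: z = -1.5860 + 1.0860i, |z|^2 = 3.6948
Iter 2: z = -0.2500 + -2.3588i, |z|^2 = 5.6264
Escaped at iteration 2

Answer: no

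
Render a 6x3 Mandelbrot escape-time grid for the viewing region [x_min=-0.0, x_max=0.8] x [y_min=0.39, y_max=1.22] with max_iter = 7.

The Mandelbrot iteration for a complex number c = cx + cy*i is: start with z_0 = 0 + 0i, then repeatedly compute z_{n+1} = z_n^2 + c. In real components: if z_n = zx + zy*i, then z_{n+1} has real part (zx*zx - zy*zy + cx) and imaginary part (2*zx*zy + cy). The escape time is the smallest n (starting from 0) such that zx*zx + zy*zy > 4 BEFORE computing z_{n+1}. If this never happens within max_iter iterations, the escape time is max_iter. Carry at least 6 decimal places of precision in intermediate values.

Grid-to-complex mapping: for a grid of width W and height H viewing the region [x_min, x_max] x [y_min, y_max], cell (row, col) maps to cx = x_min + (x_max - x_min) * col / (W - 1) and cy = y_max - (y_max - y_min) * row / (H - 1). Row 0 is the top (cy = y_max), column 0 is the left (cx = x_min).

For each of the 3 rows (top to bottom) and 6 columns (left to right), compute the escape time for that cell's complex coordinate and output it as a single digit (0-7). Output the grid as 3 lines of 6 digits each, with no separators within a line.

(row=0, col=0): c = 0.0000 + 1.2200i → escape time 3
(row=0, col=1): c = 0.1600 + 1.2200i → escape time 2
(row=0, col=2): c = 0.3200 + 1.2200i → escape time 2
(row=0, col=3): c = 0.4800 + 1.2200i → escape time 2
(row=0, col=4): c = 0.6400 + 1.2200i → escape time 2
(row=0, col=5): c = 0.8000 + 1.2200i → escape time 2
(row=1, col=0): c = 0.0000 + 0.8050i → escape time 7
(row=1, col=1): c = 0.1600 + 0.8050i → escape time 5
(row=1, col=2): c = 0.3200 + 0.8050i → escape time 4
(row=1, col=3): c = 0.4800 + 0.8050i → escape time 3
(row=1, col=4): c = 0.6400 + 0.8050i → escape time 3
(row=1, col=5): c = 0.8000 + 0.8050i → escape time 2
(row=2, col=0): c = 0.0000 + 0.3900i → escape time 7
(row=2, col=1): c = 0.1600 + 0.3900i → escape time 7
(row=2, col=2): c = 0.3200 + 0.3900i → escape time 7
(row=2, col=3): c = 0.4800 + 0.3900i → escape time 6
(row=2, col=4): c = 0.6400 + 0.3900i → escape time 3
(row=2, col=5): c = 0.8000 + 0.3900i → escape time 3

Answer: 322222
754332
777633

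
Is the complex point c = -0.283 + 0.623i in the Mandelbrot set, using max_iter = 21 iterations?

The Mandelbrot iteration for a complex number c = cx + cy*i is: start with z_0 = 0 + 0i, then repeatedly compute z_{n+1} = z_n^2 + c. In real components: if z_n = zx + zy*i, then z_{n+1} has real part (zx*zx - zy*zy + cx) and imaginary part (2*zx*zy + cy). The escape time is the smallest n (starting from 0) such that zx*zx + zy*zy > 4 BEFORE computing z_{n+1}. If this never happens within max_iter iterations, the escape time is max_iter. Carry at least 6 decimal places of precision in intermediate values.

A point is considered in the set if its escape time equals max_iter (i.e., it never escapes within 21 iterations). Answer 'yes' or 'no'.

Answer: yes

Derivation:
z_0 = 0 + 0i, c = -0.2830 + 0.6230i
Iter 1: z = -0.2830 + 0.6230i, |z|^2 = 0.4682
Iter 2: z = -0.5910 + 0.2704i, |z|^2 = 0.4224
Iter 3: z = -0.0068 + 0.3034i, |z|^2 = 0.0921
Iter 4: z = -0.3750 + 0.6189i, |z|^2 = 0.5236
Iter 5: z = -0.5254 + 0.1588i, |z|^2 = 0.3013
Iter 6: z = -0.0322 + 0.4561i, |z|^2 = 0.2091
Iter 7: z = -0.4900 + 0.5936i, |z|^2 = 0.5925
Iter 8: z = -0.3953 + 0.0412i, |z|^2 = 0.1580
Iter 9: z = -0.1284 + 0.5904i, |z|^2 = 0.3650
Iter 10: z = -0.6151 + 0.4714i, |z|^2 = 0.6005
Iter 11: z = -0.1269 + 0.0432i, |z|^2 = 0.0180
Iter 12: z = -0.2688 + 0.6120i, |z|^2 = 0.4468
Iter 13: z = -0.5854 + 0.2940i, |z|^2 = 0.4291
Iter 14: z = -0.0268 + 0.2788i, |z|^2 = 0.0784
Iter 15: z = -0.3600 + 0.6081i, |z|^2 = 0.4993
Iter 16: z = -0.5231 + 0.1852i, |z|^2 = 0.3080
Iter 17: z = -0.0436 + 0.4292i, |z|^2 = 0.1862
Iter 18: z = -0.4654 + 0.5856i, |z|^2 = 0.5594
Iter 19: z = -0.4093 + 0.0780i, |z|^2 = 0.1736
Iter 20: z = -0.1215 + 0.5591i, |z|^2 = 0.3274
Did not escape in 21 iterations → in set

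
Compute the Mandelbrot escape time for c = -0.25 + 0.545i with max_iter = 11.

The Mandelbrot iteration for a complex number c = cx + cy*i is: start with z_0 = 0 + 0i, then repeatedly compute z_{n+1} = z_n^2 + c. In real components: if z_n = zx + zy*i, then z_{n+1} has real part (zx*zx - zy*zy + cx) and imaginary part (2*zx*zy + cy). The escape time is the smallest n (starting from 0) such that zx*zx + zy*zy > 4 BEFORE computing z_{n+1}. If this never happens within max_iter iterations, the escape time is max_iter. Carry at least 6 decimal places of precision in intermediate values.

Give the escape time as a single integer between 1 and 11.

z_0 = 0 + 0i, c = -0.2500 + 0.5450i
Iter 1: z = -0.2500 + 0.5450i, |z|^2 = 0.3595
Iter 2: z = -0.4845 + 0.2725i, |z|^2 = 0.3090
Iter 3: z = -0.0895 + 0.2809i, |z|^2 = 0.0869
Iter 4: z = -0.3209 + 0.4947i, |z|^2 = 0.3477
Iter 5: z = -0.3918 + 0.2275i, |z|^2 = 0.2052
Iter 6: z = -0.1483 + 0.3668i, |z|^2 = 0.1565
Iter 7: z = -0.3625 + 0.4362i, |z|^2 = 0.3217
Iter 8: z = -0.3089 + 0.2287i, |z|^2 = 0.1477
Iter 9: z = -0.2069 + 0.4037i, |z|^2 = 0.2058
Iter 10: z = -0.3702 + 0.3779i, |z|^2 = 0.2799

Answer: 11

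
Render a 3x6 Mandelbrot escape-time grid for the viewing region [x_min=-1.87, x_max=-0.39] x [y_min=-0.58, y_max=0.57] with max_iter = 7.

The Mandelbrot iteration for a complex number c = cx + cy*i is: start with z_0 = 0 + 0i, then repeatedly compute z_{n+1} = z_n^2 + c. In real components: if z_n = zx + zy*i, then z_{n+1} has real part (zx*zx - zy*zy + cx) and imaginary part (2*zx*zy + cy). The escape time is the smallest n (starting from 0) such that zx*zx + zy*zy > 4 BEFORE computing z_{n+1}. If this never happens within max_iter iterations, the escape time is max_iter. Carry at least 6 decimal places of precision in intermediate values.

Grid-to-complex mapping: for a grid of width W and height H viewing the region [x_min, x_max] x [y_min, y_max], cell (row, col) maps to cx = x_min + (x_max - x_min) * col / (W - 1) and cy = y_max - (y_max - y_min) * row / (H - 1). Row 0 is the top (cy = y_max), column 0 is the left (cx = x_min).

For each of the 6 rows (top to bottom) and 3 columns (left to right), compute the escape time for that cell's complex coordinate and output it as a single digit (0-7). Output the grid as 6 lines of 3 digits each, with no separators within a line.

(row=0, col=0): c = -1.8700 + 0.5700i → escape time 2
(row=0, col=1): c = -1.1300 + 0.5700i → escape time 4
(row=0, col=2): c = -0.3900 + 0.5700i → escape time 7
(row=1, col=0): c = -1.8700 + 0.3400i → escape time 3
(row=1, col=1): c = -1.1300 + 0.3400i → escape time 7
(row=1, col=2): c = -0.3900 + 0.3400i → escape time 7
(row=2, col=0): c = -1.8700 + 0.1100i → escape time 4
(row=2, col=1): c = -1.1300 + 0.1100i → escape time 7
(row=2, col=2): c = -0.3900 + 0.1100i → escape time 7
(row=3, col=0): c = -1.8700 + -0.1200i → escape time 4
(row=3, col=1): c = -1.1300 + -0.1200i → escape time 7
(row=3, col=2): c = -0.3900 + -0.1200i → escape time 7
(row=4, col=0): c = -1.8700 + -0.3500i → escape time 3
(row=4, col=1): c = -1.1300 + -0.3500i → escape time 7
(row=4, col=2): c = -0.3900 + -0.3500i → escape time 7
(row=5, col=0): c = -1.8700 + -0.5800i → escape time 2
(row=5, col=1): c = -1.1300 + -0.5800i → escape time 4
(row=5, col=2): c = -0.3900 + -0.5800i → escape time 7

Answer: 247
377
477
477
377
247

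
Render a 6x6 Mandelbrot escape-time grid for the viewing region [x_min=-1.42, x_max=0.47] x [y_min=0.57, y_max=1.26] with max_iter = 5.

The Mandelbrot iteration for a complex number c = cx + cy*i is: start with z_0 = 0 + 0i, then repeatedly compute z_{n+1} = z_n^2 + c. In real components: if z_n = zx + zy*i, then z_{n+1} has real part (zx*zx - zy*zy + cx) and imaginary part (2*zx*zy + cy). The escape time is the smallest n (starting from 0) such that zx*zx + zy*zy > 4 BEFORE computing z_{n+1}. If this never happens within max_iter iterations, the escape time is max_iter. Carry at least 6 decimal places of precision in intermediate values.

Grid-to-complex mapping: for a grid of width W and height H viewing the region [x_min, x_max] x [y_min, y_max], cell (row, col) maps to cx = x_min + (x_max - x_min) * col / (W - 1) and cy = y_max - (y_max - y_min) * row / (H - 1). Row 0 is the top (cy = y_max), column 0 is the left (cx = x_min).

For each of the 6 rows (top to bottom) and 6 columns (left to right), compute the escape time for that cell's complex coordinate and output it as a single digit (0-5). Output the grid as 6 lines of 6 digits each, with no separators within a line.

Answer: 223322
233442
334543
334553
335554
355555

Derivation:
(row=0, col=0): c = -1.4200 + 1.2600i → escape time 2
(row=0, col=1): c = -1.0420 + 1.2600i → escape time 2
(row=0, col=2): c = -0.6640 + 1.2600i → escape time 3
(row=0, col=3): c = -0.2860 + 1.2600i → escape time 3
(row=0, col=4): c = 0.0920 + 1.2600i → escape time 2
(row=0, col=5): c = 0.4700 + 1.2600i → escape time 2
(row=1, col=0): c = -1.4200 + 1.1220i → escape time 2
(row=1, col=1): c = -1.0420 + 1.1220i → escape time 3
(row=1, col=2): c = -0.6640 + 1.1220i → escape time 3
(row=1, col=3): c = -0.2860 + 1.1220i → escape time 4
(row=1, col=4): c = 0.0920 + 1.1220i → escape time 4
(row=1, col=5): c = 0.4700 + 1.1220i → escape time 2
(row=2, col=0): c = -1.4200 + 0.9840i → escape time 3
(row=2, col=1): c = -1.0420 + 0.9840i → escape time 3
(row=2, col=2): c = -0.6640 + 0.9840i → escape time 4
(row=2, col=3): c = -0.2860 + 0.9840i → escape time 5
(row=2, col=4): c = 0.0920 + 0.9840i → escape time 4
(row=2, col=5): c = 0.4700 + 0.9840i → escape time 3
(row=3, col=0): c = -1.4200 + 0.8460i → escape time 3
(row=3, col=1): c = -1.0420 + 0.8460i → escape time 3
(row=3, col=2): c = -0.6640 + 0.8460i → escape time 4
(row=3, col=3): c = -0.2860 + 0.8460i → escape time 5
(row=3, col=4): c = 0.0920 + 0.8460i → escape time 5
(row=3, col=5): c = 0.4700 + 0.8460i → escape time 3
(row=4, col=0): c = -1.4200 + 0.7080i → escape time 3
(row=4, col=1): c = -1.0420 + 0.7080i → escape time 3
(row=4, col=2): c = -0.6640 + 0.7080i → escape time 5
(row=4, col=3): c = -0.2860 + 0.7080i → escape time 5
(row=4, col=4): c = 0.0920 + 0.7080i → escape time 5
(row=4, col=5): c = 0.4700 + 0.7080i → escape time 4
(row=5, col=0): c = -1.4200 + 0.5700i → escape time 3
(row=5, col=1): c = -1.0420 + 0.5700i → escape time 5
(row=5, col=2): c = -0.6640 + 0.5700i → escape time 5
(row=5, col=3): c = -0.2860 + 0.5700i → escape time 5
(row=5, col=4): c = 0.0920 + 0.5700i → escape time 5
(row=5, col=5): c = 0.4700 + 0.5700i → escape time 5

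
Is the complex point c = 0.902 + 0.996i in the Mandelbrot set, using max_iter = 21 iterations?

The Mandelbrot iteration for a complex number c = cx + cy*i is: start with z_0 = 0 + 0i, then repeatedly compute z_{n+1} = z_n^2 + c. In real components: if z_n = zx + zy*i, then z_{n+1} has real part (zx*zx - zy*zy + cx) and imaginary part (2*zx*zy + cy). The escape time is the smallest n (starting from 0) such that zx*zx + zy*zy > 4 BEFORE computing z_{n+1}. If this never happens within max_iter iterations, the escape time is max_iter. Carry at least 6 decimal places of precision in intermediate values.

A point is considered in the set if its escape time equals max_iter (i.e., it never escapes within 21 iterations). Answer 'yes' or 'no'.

Answer: no

Derivation:
z_0 = 0 + 0i, c = 0.9020 + 0.9960i
Iter 1: z = 0.9020 + 0.9960i, |z|^2 = 1.8056
Iter 2: z = 0.7236 + 2.7928i, |z|^2 = 8.3232
Escaped at iteration 2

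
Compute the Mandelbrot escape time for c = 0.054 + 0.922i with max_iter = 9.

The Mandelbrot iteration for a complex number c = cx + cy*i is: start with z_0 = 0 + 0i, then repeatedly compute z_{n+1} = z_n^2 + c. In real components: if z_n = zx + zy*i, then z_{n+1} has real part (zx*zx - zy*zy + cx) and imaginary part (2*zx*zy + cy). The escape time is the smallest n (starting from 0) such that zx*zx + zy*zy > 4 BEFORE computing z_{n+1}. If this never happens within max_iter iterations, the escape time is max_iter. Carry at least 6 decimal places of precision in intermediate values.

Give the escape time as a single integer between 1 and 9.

Answer: 6

Derivation:
z_0 = 0 + 0i, c = 0.0540 + 0.9220i
Iter 1: z = 0.0540 + 0.9220i, |z|^2 = 0.8530
Iter 2: z = -0.7932 + 1.0216i, |z|^2 = 1.6727
Iter 3: z = -0.3605 + -0.6986i, |z|^2 = 0.6180
Iter 4: z = -0.3040 + 1.4257i, |z|^2 = 2.1250
Iter 5: z = -1.8861 + 0.0551i, |z|^2 = 3.5604
Iter 6: z = 3.6083 + 0.7141i, |z|^2 = 13.5298
Escaped at iteration 6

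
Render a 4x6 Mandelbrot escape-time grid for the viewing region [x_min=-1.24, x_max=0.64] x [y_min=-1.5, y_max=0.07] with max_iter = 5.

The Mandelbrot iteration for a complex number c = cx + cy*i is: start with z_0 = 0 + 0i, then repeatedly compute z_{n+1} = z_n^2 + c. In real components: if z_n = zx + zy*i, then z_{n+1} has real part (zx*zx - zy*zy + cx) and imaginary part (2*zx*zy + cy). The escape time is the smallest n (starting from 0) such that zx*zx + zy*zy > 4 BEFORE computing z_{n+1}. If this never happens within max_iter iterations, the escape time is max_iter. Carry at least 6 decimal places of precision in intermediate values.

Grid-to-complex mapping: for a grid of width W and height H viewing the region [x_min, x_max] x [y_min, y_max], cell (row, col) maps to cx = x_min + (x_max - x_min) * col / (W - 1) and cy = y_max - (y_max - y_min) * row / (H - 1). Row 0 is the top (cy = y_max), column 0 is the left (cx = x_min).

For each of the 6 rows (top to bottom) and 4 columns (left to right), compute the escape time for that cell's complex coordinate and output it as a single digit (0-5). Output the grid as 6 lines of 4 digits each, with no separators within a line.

Answer: 5554
5554
3553
3452
2332
2222

Derivation:
(row=0, col=0): c = -1.2400 + 0.0700i → escape time 5
(row=0, col=1): c = -0.6133 + 0.0700i → escape time 5
(row=0, col=2): c = 0.0133 + 0.0700i → escape time 5
(row=0, col=3): c = 0.6400 + 0.0700i → escape time 4
(row=1, col=0): c = -1.2400 + -0.2440i → escape time 5
(row=1, col=1): c = -0.6133 + -0.2440i → escape time 5
(row=1, col=2): c = 0.0133 + -0.2440i → escape time 5
(row=1, col=3): c = 0.6400 + -0.2440i → escape time 4
(row=2, col=0): c = -1.2400 + -0.5580i → escape time 3
(row=2, col=1): c = -0.6133 + -0.5580i → escape time 5
(row=2, col=2): c = 0.0133 + -0.5580i → escape time 5
(row=2, col=3): c = 0.6400 + -0.5580i → escape time 3
(row=3, col=0): c = -1.2400 + -0.8720i → escape time 3
(row=3, col=1): c = -0.6133 + -0.8720i → escape time 4
(row=3, col=2): c = 0.0133 + -0.8720i → escape time 5
(row=3, col=3): c = 0.6400 + -0.8720i → escape time 2
(row=4, col=0): c = -1.2400 + -1.1860i → escape time 2
(row=4, col=1): c = -0.6133 + -1.1860i → escape time 3
(row=4, col=2): c = 0.0133 + -1.1860i → escape time 3
(row=4, col=3): c = 0.6400 + -1.1860i → escape time 2
(row=5, col=0): c = -1.2400 + -1.5000i → escape time 2
(row=5, col=1): c = -0.6133 + -1.5000i → escape time 2
(row=5, col=2): c = 0.0133 + -1.5000i → escape time 2
(row=5, col=3): c = 0.6400 + -1.5000i → escape time 2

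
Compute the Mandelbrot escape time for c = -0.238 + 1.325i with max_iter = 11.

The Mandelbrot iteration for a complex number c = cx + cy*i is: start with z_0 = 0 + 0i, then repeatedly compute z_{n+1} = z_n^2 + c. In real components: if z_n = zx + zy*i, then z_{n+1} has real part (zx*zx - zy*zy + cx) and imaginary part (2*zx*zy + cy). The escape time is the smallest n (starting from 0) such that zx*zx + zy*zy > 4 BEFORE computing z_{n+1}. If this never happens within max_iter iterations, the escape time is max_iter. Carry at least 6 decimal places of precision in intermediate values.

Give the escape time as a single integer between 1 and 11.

Answer: 2

Derivation:
z_0 = 0 + 0i, c = -0.2380 + 1.3250i
Iter 1: z = -0.2380 + 1.3250i, |z|^2 = 1.8123
Iter 2: z = -1.9370 + 0.6943i, |z|^2 = 4.2339
Escaped at iteration 2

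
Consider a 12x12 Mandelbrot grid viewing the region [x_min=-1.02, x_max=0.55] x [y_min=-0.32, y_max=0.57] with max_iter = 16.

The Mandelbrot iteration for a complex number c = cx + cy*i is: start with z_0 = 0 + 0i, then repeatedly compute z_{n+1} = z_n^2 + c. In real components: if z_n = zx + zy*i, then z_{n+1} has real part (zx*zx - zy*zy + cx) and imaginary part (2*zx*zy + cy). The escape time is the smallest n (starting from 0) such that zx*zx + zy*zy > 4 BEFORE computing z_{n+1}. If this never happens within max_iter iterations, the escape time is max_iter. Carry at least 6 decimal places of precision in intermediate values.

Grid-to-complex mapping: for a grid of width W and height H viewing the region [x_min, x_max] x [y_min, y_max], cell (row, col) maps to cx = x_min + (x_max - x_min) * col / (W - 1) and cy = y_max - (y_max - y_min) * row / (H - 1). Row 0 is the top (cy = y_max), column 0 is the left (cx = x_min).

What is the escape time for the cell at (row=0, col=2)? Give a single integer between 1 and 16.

z_0 = 0 + 0i, c = -0.7345 + 0.5700i
Iter 1: z = -0.7345 + 0.5700i, |z|^2 = 0.8645
Iter 2: z = -0.5199 + -0.2674i, |z|^2 = 0.3418
Iter 3: z = -0.5358 + 0.8480i, |z|^2 = 1.0062
Iter 4: z = -1.1666 + -0.3387i, |z|^2 = 1.4758
Iter 5: z = 0.5118 + 1.3602i, |z|^2 = 2.1121
Iter 6: z = -2.3227 + 1.9624i, |z|^2 = 9.2458
Escaped at iteration 6

Answer: 6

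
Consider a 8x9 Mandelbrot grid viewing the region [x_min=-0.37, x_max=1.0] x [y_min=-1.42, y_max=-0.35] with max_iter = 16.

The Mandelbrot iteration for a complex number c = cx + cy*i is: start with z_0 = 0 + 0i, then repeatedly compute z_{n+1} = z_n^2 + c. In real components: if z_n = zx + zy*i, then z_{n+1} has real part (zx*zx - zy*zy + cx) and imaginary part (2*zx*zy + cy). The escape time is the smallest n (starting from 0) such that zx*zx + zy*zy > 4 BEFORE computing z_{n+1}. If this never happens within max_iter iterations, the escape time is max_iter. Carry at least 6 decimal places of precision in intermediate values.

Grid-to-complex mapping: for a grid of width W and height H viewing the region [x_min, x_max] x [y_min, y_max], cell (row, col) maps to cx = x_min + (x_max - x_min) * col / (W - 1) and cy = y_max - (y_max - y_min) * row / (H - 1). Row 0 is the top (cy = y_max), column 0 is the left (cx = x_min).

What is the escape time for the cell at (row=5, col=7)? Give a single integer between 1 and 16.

z_0 = 0 + 0i, c = 1.0000 + -1.0187i
Iter 1: z = 1.0000 + -1.0187i, |z|^2 = 2.0379
Iter 2: z = 0.9621 + -3.0562i, |z|^2 = 10.2664
Escaped at iteration 2

Answer: 2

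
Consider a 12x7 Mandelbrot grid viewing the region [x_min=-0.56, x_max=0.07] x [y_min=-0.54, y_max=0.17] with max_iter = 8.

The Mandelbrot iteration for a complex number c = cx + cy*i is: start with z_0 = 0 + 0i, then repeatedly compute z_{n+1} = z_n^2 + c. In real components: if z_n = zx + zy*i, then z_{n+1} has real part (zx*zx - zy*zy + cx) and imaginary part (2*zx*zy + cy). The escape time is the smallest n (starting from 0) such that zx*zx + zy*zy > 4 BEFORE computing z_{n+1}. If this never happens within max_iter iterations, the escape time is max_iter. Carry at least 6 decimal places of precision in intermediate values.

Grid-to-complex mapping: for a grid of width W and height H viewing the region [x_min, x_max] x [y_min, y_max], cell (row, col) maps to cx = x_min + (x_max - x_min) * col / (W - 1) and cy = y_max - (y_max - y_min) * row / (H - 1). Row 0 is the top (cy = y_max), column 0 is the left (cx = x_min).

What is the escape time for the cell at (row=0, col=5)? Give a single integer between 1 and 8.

z_0 = 0 + 0i, c = -0.2736 + 0.1700i
Iter 1: z = -0.2736 + 0.1700i, |z|^2 = 0.1038
Iter 2: z = -0.2277 + 0.0770i, |z|^2 = 0.0578
Iter 3: z = -0.2277 + 0.1350i, |z|^2 = 0.0701
Iter 4: z = -0.2400 + 0.1085i, |z|^2 = 0.0694
Iter 5: z = -0.2278 + 0.1179i, |z|^2 = 0.0658
Iter 6: z = -0.2356 + 0.1163i, |z|^2 = 0.0690
Iter 7: z = -0.2316 + 0.1152i, |z|^2 = 0.0669

Answer: 8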